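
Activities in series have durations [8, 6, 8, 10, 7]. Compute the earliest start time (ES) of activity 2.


Activity 2 starts after activities 1 through 1 complete.
Predecessor durations: [8]
ES = 8 = 8

8


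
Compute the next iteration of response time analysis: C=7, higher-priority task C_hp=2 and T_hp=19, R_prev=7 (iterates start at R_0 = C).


R_next = C + ceil(R_prev / T_hp) * C_hp
ceil(7 / 19) = ceil(0.3684) = 1
Interference = 1 * 2 = 2
R_next = 7 + 2 = 9

9


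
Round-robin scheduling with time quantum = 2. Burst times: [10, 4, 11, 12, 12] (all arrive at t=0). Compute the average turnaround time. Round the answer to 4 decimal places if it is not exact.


Time quantum = 2
Execution trace:
  J1 runs 2 units, time = 2
  J2 runs 2 units, time = 4
  J3 runs 2 units, time = 6
  J4 runs 2 units, time = 8
  J5 runs 2 units, time = 10
  J1 runs 2 units, time = 12
  J2 runs 2 units, time = 14
  J3 runs 2 units, time = 16
  J4 runs 2 units, time = 18
  J5 runs 2 units, time = 20
  J1 runs 2 units, time = 22
  J3 runs 2 units, time = 24
  J4 runs 2 units, time = 26
  J5 runs 2 units, time = 28
  J1 runs 2 units, time = 30
  J3 runs 2 units, time = 32
  J4 runs 2 units, time = 34
  J5 runs 2 units, time = 36
  J1 runs 2 units, time = 38
  J3 runs 2 units, time = 40
  J4 runs 2 units, time = 42
  J5 runs 2 units, time = 44
  J3 runs 1 units, time = 45
  J4 runs 2 units, time = 47
  J5 runs 2 units, time = 49
Finish times: [38, 14, 45, 47, 49]
Average turnaround = 193/5 = 38.6

38.6


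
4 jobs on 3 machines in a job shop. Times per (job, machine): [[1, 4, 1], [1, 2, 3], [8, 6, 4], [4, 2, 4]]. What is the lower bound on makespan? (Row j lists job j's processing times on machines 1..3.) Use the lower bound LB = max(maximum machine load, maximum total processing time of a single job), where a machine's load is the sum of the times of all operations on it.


Machine loads:
  Machine 1: 1 + 1 + 8 + 4 = 14
  Machine 2: 4 + 2 + 6 + 2 = 14
  Machine 3: 1 + 3 + 4 + 4 = 12
Max machine load = 14
Job totals:
  Job 1: 6
  Job 2: 6
  Job 3: 18
  Job 4: 10
Max job total = 18
Lower bound = max(14, 18) = 18

18


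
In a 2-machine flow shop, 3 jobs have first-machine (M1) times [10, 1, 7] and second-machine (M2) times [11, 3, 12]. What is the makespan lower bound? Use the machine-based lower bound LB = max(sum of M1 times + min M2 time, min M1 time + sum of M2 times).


LB1 = sum(M1 times) + min(M2 times) = 18 + 3 = 21
LB2 = min(M1 times) + sum(M2 times) = 1 + 26 = 27
Lower bound = max(LB1, LB2) = max(21, 27) = 27

27


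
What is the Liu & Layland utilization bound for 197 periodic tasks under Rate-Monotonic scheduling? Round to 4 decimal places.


Compute 2^(1/197) = 1.0035247108
Subtract 1: 1.0035247108 - 1 = 0.0035247108
Multiply by n: 197 * 0.0035247108 = 0.6943680276
Round to 4 dp: 0.6944

0.6944


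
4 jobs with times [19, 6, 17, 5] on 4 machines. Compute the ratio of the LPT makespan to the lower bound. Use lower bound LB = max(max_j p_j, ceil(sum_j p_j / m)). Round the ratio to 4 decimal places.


LPT order: [19, 17, 6, 5]
Machine loads after assignment: [19, 17, 6, 5]
LPT makespan = 19
Lower bound = max(max_job, ceil(total/4)) = max(19, 12) = 19
Ratio = 19 / 19 = 1.0

1.0


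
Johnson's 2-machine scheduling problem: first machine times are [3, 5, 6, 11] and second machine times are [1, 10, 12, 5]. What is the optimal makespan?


Apply Johnson's rule:
  Group 1 (a <= b): [(2, 5, 10), (3, 6, 12)]
  Group 2 (a > b): [(4, 11, 5), (1, 3, 1)]
Optimal job order: [2, 3, 4, 1]
Schedule:
  Job 2: M1 done at 5, M2 done at 15
  Job 3: M1 done at 11, M2 done at 27
  Job 4: M1 done at 22, M2 done at 32
  Job 1: M1 done at 25, M2 done at 33
Makespan = 33

33


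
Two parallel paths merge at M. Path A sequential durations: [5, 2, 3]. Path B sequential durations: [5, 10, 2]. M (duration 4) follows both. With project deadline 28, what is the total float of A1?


Forward pass: ES(A1) = sum of predecessors on chain A = 0
EF = ES + duration = 0 + 5 = 5
Backward pass: LF(M) = deadline = 28; LS(M) = 28 - 4 = 24
LF(A1) = LS(M) - sum(successors on chain A) = 24 - 5 = 19
LS = LF - duration = 19 - 5 = 14
Total float = LS - ES = 14 - 0 = 14

14


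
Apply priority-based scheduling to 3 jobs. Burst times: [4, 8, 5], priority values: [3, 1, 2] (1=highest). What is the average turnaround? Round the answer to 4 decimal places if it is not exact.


Sort by priority (ascending = highest first):
Order: [(1, 8), (2, 5), (3, 4)]
Completion times:
  Priority 1, burst=8, C=8
  Priority 2, burst=5, C=13
  Priority 3, burst=4, C=17
Average turnaround = 38/3 = 12.6667

12.6667


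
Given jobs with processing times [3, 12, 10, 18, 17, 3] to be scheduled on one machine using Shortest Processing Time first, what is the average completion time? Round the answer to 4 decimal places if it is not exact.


Sort jobs by processing time (SPT order): [3, 3, 10, 12, 17, 18]
Compute completion times sequentially:
  Job 1: processing = 3, completes at 3
  Job 2: processing = 3, completes at 6
  Job 3: processing = 10, completes at 16
  Job 4: processing = 12, completes at 28
  Job 5: processing = 17, completes at 45
  Job 6: processing = 18, completes at 63
Sum of completion times = 161
Average completion time = 161/6 = 26.8333

26.8333


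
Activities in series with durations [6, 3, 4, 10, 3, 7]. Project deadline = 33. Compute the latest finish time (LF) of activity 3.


LF(activity 3) = deadline - sum of successor durations
Successors: activities 4 through 6 with durations [10, 3, 7]
Sum of successor durations = 20
LF = 33 - 20 = 13

13


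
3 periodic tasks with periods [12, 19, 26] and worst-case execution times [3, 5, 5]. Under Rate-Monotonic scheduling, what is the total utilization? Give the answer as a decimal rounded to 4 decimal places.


Compute individual utilizations (exact fractions):
  Task 1: C/T = 3/12 = 1/4 (approx. 0.25)
  Task 2: C/T = 5/19 (approx. 0.2632)
  Task 3: C/T = 5/26 (approx. 0.1923)
Total utilization U = 1/4 + 5/19 + 5/26 = 697/988
Rounded to 4 decimal places: U = 0.7055
RM (Liu & Layland) bound for 3 tasks = 0.779763; compare with U = 697/988 (approx. 0.705466)
U <= bound, so schedulable by RM sufficient condition.

0.7055


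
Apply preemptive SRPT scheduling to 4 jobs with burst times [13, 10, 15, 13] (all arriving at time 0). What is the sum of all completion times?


Since all jobs arrive at t=0, SRPT equals SPT ordering.
SPT order: [10, 13, 13, 15]
Completion times:
  Job 1: p=10, C=10
  Job 2: p=13, C=23
  Job 3: p=13, C=36
  Job 4: p=15, C=51
Total completion time = 10 + 23 + 36 + 51 = 120

120


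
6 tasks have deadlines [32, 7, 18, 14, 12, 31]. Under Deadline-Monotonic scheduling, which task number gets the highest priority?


Sort tasks by relative deadline (ascending):
  Task 2: deadline = 7
  Task 5: deadline = 12
  Task 4: deadline = 14
  Task 3: deadline = 18
  Task 6: deadline = 31
  Task 1: deadline = 32
Priority order (highest first): [2, 5, 4, 3, 6, 1]
Highest priority task = 2

2


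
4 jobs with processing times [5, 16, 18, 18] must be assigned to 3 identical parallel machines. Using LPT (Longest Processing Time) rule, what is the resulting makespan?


Sort jobs in decreasing order (LPT): [18, 18, 16, 5]
Assign each job to the least loaded machine:
  Machine 1: jobs [18], load = 18
  Machine 2: jobs [18], load = 18
  Machine 3: jobs [16, 5], load = 21
Makespan = max load = 21

21


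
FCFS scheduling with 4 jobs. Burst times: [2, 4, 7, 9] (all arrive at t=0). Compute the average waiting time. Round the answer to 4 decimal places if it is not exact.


FCFS order (as given): [2, 4, 7, 9]
Waiting times:
  Job 1: wait = 0
  Job 2: wait = 2
  Job 3: wait = 6
  Job 4: wait = 13
Sum of waiting times = 21
Average waiting time = 21/4 = 5.25

5.25


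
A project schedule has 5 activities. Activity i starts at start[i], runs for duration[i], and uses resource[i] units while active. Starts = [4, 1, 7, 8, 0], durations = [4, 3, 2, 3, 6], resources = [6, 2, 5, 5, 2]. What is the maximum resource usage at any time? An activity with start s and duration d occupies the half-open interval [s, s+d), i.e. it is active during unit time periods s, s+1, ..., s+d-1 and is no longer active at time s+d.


Each activity i is active on [start_i, start_i + duration_i).
Compute total resource usage per time slot:
  t=0: active resources = [2], total = 2
  t=1: active resources = [2, 2], total = 4
  t=2: active resources = [2, 2], total = 4
  t=3: active resources = [2, 2], total = 4
  t=4: active resources = [6, 2], total = 8
  t=5: active resources = [6, 2], total = 8
  t=6: active resources = [6], total = 6
  t=7: active resources = [6, 5], total = 11
  t=8: active resources = [5, 5], total = 10
  t=9: active resources = [5], total = 5
  t=10: active resources = [5], total = 5
Peak resource demand = 11

11


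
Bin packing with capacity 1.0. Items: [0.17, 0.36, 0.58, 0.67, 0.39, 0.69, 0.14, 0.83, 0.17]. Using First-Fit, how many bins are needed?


Place items sequentially using First-Fit:
  Item 0.17 -> new Bin 1
  Item 0.36 -> Bin 1 (now 0.53)
  Item 0.58 -> new Bin 2
  Item 0.67 -> new Bin 3
  Item 0.39 -> Bin 1 (now 0.92)
  Item 0.69 -> new Bin 4
  Item 0.14 -> Bin 2 (now 0.72)
  Item 0.83 -> new Bin 5
  Item 0.17 -> Bin 2 (now 0.89)
Total bins used = 5

5


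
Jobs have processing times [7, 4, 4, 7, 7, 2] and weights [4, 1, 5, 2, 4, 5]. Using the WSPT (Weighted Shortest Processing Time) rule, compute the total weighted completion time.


Compute p/w ratios and sort ascending (WSPT): [(2, 5), (4, 5), (7, 4), (7, 4), (7, 2), (4, 1)]
Compute weighted completion times:
  Job (p=2,w=5): C=2, w*C=5*2=10
  Job (p=4,w=5): C=6, w*C=5*6=30
  Job (p=7,w=4): C=13, w*C=4*13=52
  Job (p=7,w=4): C=20, w*C=4*20=80
  Job (p=7,w=2): C=27, w*C=2*27=54
  Job (p=4,w=1): C=31, w*C=1*31=31
Total weighted completion time = 257

257


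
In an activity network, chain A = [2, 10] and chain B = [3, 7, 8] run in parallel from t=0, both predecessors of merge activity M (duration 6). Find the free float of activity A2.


ES(A2) = sum of predecessors on chain A = 2
EF(A2) = ES + duration = 2 + 10 = 12
Successor of A2 is M. ES(M) = max(sum(A), sum(B)) = max(12, 18) = 18
Free float = ES(successor) - EF(current) = 18 - 12 = 6

6


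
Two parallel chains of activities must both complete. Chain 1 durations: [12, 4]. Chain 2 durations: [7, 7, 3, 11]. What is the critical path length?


Path A total = 12 + 4 = 16
Path B total = 7 + 7 + 3 + 11 = 28
Critical path = longest path = max(16, 28) = 28

28


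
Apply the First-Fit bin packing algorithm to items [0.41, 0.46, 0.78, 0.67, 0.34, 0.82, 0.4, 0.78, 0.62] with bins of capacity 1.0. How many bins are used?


Place items sequentially using First-Fit:
  Item 0.41 -> new Bin 1
  Item 0.46 -> Bin 1 (now 0.87)
  Item 0.78 -> new Bin 2
  Item 0.67 -> new Bin 3
  Item 0.34 -> new Bin 4
  Item 0.82 -> new Bin 5
  Item 0.4 -> Bin 4 (now 0.74)
  Item 0.78 -> new Bin 6
  Item 0.62 -> new Bin 7
Total bins used = 7

7


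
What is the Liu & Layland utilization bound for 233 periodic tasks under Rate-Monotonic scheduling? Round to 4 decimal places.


Compute 2^(1/233) = 1.0029793100
Subtract 1: 1.0029793100 - 1 = 0.0029793100
Multiply by n: 233 * 0.0029793100 = 0.6941792300
Round to 4 dp: 0.6942

0.6942


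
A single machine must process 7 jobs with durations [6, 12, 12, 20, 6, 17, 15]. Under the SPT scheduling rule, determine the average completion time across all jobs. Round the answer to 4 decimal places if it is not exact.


Sort jobs by processing time (SPT order): [6, 6, 12, 12, 15, 17, 20]
Compute completion times sequentially:
  Job 1: processing = 6, completes at 6
  Job 2: processing = 6, completes at 12
  Job 3: processing = 12, completes at 24
  Job 4: processing = 12, completes at 36
  Job 5: processing = 15, completes at 51
  Job 6: processing = 17, completes at 68
  Job 7: processing = 20, completes at 88
Sum of completion times = 285
Average completion time = 285/7 = 40.7143

40.7143


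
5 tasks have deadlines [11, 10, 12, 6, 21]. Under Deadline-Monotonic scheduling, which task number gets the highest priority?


Sort tasks by relative deadline (ascending):
  Task 4: deadline = 6
  Task 2: deadline = 10
  Task 1: deadline = 11
  Task 3: deadline = 12
  Task 5: deadline = 21
Priority order (highest first): [4, 2, 1, 3, 5]
Highest priority task = 4

4


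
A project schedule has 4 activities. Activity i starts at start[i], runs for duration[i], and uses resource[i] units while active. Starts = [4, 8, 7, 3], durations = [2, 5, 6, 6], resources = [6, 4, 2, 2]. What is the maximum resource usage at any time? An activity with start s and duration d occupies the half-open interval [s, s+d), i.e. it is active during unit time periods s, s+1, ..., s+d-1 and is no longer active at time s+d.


Each activity i is active on [start_i, start_i + duration_i).
Compute total resource usage per time slot:
  t=0: active resources = [], total = 0
  t=1: active resources = [], total = 0
  t=2: active resources = [], total = 0
  t=3: active resources = [2], total = 2
  t=4: active resources = [6, 2], total = 8
  t=5: active resources = [6, 2], total = 8
  t=6: active resources = [2], total = 2
  t=7: active resources = [2, 2], total = 4
  t=8: active resources = [4, 2, 2], total = 8
  t=9: active resources = [4, 2], total = 6
  t=10: active resources = [4, 2], total = 6
  t=11: active resources = [4, 2], total = 6
  t=12: active resources = [4, 2], total = 6
Peak resource demand = 8

8


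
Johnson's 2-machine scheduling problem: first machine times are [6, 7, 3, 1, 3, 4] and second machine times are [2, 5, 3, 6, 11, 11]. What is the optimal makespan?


Apply Johnson's rule:
  Group 1 (a <= b): [(4, 1, 6), (3, 3, 3), (5, 3, 11), (6, 4, 11)]
  Group 2 (a > b): [(2, 7, 5), (1, 6, 2)]
Optimal job order: [4, 3, 5, 6, 2, 1]
Schedule:
  Job 4: M1 done at 1, M2 done at 7
  Job 3: M1 done at 4, M2 done at 10
  Job 5: M1 done at 7, M2 done at 21
  Job 6: M1 done at 11, M2 done at 32
  Job 2: M1 done at 18, M2 done at 37
  Job 1: M1 done at 24, M2 done at 39
Makespan = 39

39


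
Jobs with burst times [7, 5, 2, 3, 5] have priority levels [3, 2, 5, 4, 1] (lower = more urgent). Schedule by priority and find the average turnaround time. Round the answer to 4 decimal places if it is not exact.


Sort by priority (ascending = highest first):
Order: [(1, 5), (2, 5), (3, 7), (4, 3), (5, 2)]
Completion times:
  Priority 1, burst=5, C=5
  Priority 2, burst=5, C=10
  Priority 3, burst=7, C=17
  Priority 4, burst=3, C=20
  Priority 5, burst=2, C=22
Average turnaround = 74/5 = 14.8

14.8


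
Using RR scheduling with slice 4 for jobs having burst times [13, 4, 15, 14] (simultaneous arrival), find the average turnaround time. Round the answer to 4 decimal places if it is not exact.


Time quantum = 4
Execution trace:
  J1 runs 4 units, time = 4
  J2 runs 4 units, time = 8
  J3 runs 4 units, time = 12
  J4 runs 4 units, time = 16
  J1 runs 4 units, time = 20
  J3 runs 4 units, time = 24
  J4 runs 4 units, time = 28
  J1 runs 4 units, time = 32
  J3 runs 4 units, time = 36
  J4 runs 4 units, time = 40
  J1 runs 1 units, time = 41
  J3 runs 3 units, time = 44
  J4 runs 2 units, time = 46
Finish times: [41, 8, 44, 46]
Average turnaround = 139/4 = 34.75

34.75


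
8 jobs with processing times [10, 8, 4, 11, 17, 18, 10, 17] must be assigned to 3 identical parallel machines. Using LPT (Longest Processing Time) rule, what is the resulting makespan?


Sort jobs in decreasing order (LPT): [18, 17, 17, 11, 10, 10, 8, 4]
Assign each job to the least loaded machine:
  Machine 1: jobs [18, 10, 4], load = 32
  Machine 2: jobs [17, 11], load = 28
  Machine 3: jobs [17, 10, 8], load = 35
Makespan = max load = 35

35


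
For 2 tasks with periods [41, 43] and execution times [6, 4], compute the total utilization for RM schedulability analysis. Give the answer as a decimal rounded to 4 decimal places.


Compute individual utilizations (exact fractions):
  Task 1: C/T = 6/41 (approx. 0.1463)
  Task 2: C/T = 4/43 (approx. 0.093)
Total utilization U = 6/41 + 4/43 = 422/1763
Rounded to 4 decimal places: U = 0.2394
RM (Liu & Layland) bound for 2 tasks = 0.828427; compare with U = 422/1763 (approx. 0.239365)
U <= bound, so schedulable by RM sufficient condition.

0.2394


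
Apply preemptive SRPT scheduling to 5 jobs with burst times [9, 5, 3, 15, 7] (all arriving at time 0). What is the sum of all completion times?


Since all jobs arrive at t=0, SRPT equals SPT ordering.
SPT order: [3, 5, 7, 9, 15]
Completion times:
  Job 1: p=3, C=3
  Job 2: p=5, C=8
  Job 3: p=7, C=15
  Job 4: p=9, C=24
  Job 5: p=15, C=39
Total completion time = 3 + 8 + 15 + 24 + 39 = 89

89


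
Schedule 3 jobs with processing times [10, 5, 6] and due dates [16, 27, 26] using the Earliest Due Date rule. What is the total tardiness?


Sort by due date (EDD order): [(10, 16), (6, 26), (5, 27)]
Compute completion times and tardiness:
  Job 1: p=10, d=16, C=10, tardiness=max(0,10-16)=0
  Job 2: p=6, d=26, C=16, tardiness=max(0,16-26)=0
  Job 3: p=5, d=27, C=21, tardiness=max(0,21-27)=0
Total tardiness = 0

0


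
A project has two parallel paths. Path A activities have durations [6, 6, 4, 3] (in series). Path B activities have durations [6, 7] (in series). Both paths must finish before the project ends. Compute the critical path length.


Path A total = 6 + 6 + 4 + 3 = 19
Path B total = 6 + 7 = 13
Critical path = longest path = max(19, 13) = 19

19


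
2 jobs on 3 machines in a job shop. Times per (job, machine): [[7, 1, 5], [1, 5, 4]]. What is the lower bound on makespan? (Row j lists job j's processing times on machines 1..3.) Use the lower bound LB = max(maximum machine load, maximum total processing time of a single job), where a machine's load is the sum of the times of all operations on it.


Machine loads:
  Machine 1: 7 + 1 = 8
  Machine 2: 1 + 5 = 6
  Machine 3: 5 + 4 = 9
Max machine load = 9
Job totals:
  Job 1: 13
  Job 2: 10
Max job total = 13
Lower bound = max(9, 13) = 13

13


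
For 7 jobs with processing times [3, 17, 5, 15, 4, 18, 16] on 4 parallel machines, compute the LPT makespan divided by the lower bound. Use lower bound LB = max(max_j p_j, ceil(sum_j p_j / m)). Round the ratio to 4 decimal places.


LPT order: [18, 17, 16, 15, 5, 4, 3]
Machine loads after assignment: [18, 20, 20, 20]
LPT makespan = 20
Lower bound = max(max_job, ceil(total/4)) = max(18, 20) = 20
Ratio = 20 / 20 = 1.0

1.0


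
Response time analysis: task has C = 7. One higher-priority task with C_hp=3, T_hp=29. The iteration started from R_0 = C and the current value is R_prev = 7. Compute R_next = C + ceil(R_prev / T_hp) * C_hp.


R_next = C + ceil(R_prev / T_hp) * C_hp
ceil(7 / 29) = ceil(0.2414) = 1
Interference = 1 * 3 = 3
R_next = 7 + 3 = 10

10


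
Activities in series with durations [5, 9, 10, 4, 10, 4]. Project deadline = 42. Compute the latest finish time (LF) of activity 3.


LF(activity 3) = deadline - sum of successor durations
Successors: activities 4 through 6 with durations [4, 10, 4]
Sum of successor durations = 18
LF = 42 - 18 = 24

24


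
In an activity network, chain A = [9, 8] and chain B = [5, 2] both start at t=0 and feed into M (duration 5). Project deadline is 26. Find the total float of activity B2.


Forward pass: ES(B2) = sum of predecessors on chain B = 5
EF = ES + duration = 5 + 2 = 7
Backward pass: LF(M) = deadline = 26; LS(M) = 26 - 5 = 21
LF(B2) = LS(M) - sum(successors on chain B) = 21 - 0 = 21
LS = LF - duration = 21 - 2 = 19
Total float = LS - ES = 19 - 5 = 14

14


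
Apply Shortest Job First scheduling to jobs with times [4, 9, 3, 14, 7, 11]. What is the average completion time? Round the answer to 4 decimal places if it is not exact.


SJF order (ascending): [3, 4, 7, 9, 11, 14]
Completion times:
  Job 1: burst=3, C=3
  Job 2: burst=4, C=7
  Job 3: burst=7, C=14
  Job 4: burst=9, C=23
  Job 5: burst=11, C=34
  Job 6: burst=14, C=48
Average completion = 129/6 = 21.5

21.5


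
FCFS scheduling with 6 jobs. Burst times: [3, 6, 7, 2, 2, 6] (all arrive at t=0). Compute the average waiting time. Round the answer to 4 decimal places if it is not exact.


FCFS order (as given): [3, 6, 7, 2, 2, 6]
Waiting times:
  Job 1: wait = 0
  Job 2: wait = 3
  Job 3: wait = 9
  Job 4: wait = 16
  Job 5: wait = 18
  Job 6: wait = 20
Sum of waiting times = 66
Average waiting time = 66/6 = 11.0

11.0


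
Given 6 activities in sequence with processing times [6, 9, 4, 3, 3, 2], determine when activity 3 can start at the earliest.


Activity 3 starts after activities 1 through 2 complete.
Predecessor durations: [6, 9]
ES = 6 + 9 = 15

15


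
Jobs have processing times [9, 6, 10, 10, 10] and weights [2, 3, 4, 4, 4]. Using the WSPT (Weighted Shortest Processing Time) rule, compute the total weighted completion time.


Compute p/w ratios and sort ascending (WSPT): [(6, 3), (10, 4), (10, 4), (10, 4), (9, 2)]
Compute weighted completion times:
  Job (p=6,w=3): C=6, w*C=3*6=18
  Job (p=10,w=4): C=16, w*C=4*16=64
  Job (p=10,w=4): C=26, w*C=4*26=104
  Job (p=10,w=4): C=36, w*C=4*36=144
  Job (p=9,w=2): C=45, w*C=2*45=90
Total weighted completion time = 420

420


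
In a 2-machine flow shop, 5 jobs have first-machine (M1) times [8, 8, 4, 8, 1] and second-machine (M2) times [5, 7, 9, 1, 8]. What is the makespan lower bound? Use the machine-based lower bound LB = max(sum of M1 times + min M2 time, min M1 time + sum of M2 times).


LB1 = sum(M1 times) + min(M2 times) = 29 + 1 = 30
LB2 = min(M1 times) + sum(M2 times) = 1 + 30 = 31
Lower bound = max(LB1, LB2) = max(30, 31) = 31

31


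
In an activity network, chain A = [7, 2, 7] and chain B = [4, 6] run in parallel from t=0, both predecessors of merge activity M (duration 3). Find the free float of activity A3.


ES(A3) = sum of predecessors on chain A = 9
EF(A3) = ES + duration = 9 + 7 = 16
Successor of A3 is M. ES(M) = max(sum(A), sum(B)) = max(16, 10) = 16
Free float = ES(successor) - EF(current) = 16 - 16 = 0

0


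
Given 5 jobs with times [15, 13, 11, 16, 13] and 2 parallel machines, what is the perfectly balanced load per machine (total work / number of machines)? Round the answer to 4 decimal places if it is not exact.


Total processing time = 15 + 13 + 11 + 16 + 13 = 68
Number of machines = 2
Ideal balanced load = 68 / 2 = 34.0

34.0


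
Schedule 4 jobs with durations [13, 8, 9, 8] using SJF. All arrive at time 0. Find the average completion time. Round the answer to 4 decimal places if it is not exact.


SJF order (ascending): [8, 8, 9, 13]
Completion times:
  Job 1: burst=8, C=8
  Job 2: burst=8, C=16
  Job 3: burst=9, C=25
  Job 4: burst=13, C=38
Average completion = 87/4 = 21.75

21.75


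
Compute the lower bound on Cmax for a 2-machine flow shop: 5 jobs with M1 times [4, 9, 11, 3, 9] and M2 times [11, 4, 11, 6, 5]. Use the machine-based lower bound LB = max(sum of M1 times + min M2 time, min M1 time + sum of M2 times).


LB1 = sum(M1 times) + min(M2 times) = 36 + 4 = 40
LB2 = min(M1 times) + sum(M2 times) = 3 + 37 = 40
Lower bound = max(LB1, LB2) = max(40, 40) = 40

40


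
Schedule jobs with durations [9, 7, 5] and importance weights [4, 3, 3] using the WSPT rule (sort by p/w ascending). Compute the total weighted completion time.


Compute p/w ratios and sort ascending (WSPT): [(5, 3), (9, 4), (7, 3)]
Compute weighted completion times:
  Job (p=5,w=3): C=5, w*C=3*5=15
  Job (p=9,w=4): C=14, w*C=4*14=56
  Job (p=7,w=3): C=21, w*C=3*21=63
Total weighted completion time = 134

134


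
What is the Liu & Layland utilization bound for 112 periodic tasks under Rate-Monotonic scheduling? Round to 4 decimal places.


Compute 2^(1/112) = 1.0062080044
Subtract 1: 1.0062080044 - 1 = 0.0062080044
Multiply by n: 112 * 0.0062080044 = 0.6952964928
Round to 4 dp: 0.6953

0.6953


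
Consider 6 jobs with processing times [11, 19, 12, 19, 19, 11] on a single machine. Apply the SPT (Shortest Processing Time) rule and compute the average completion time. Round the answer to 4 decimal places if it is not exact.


Sort jobs by processing time (SPT order): [11, 11, 12, 19, 19, 19]
Compute completion times sequentially:
  Job 1: processing = 11, completes at 11
  Job 2: processing = 11, completes at 22
  Job 3: processing = 12, completes at 34
  Job 4: processing = 19, completes at 53
  Job 5: processing = 19, completes at 72
  Job 6: processing = 19, completes at 91
Sum of completion times = 283
Average completion time = 283/6 = 47.1667

47.1667


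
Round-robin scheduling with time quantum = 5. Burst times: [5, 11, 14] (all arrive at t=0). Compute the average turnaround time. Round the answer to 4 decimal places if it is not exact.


Time quantum = 5
Execution trace:
  J1 runs 5 units, time = 5
  J2 runs 5 units, time = 10
  J3 runs 5 units, time = 15
  J2 runs 5 units, time = 20
  J3 runs 5 units, time = 25
  J2 runs 1 units, time = 26
  J3 runs 4 units, time = 30
Finish times: [5, 26, 30]
Average turnaround = 61/3 = 20.3333

20.3333


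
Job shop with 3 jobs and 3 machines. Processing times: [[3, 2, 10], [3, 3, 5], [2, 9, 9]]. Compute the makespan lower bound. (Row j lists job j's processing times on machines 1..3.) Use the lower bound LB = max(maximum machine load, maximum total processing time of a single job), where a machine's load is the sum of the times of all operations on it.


Machine loads:
  Machine 1: 3 + 3 + 2 = 8
  Machine 2: 2 + 3 + 9 = 14
  Machine 3: 10 + 5 + 9 = 24
Max machine load = 24
Job totals:
  Job 1: 15
  Job 2: 11
  Job 3: 20
Max job total = 20
Lower bound = max(24, 20) = 24

24


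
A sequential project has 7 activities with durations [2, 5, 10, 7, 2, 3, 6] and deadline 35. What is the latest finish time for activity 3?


LF(activity 3) = deadline - sum of successor durations
Successors: activities 4 through 7 with durations [7, 2, 3, 6]
Sum of successor durations = 18
LF = 35 - 18 = 17

17


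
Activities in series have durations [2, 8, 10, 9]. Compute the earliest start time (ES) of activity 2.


Activity 2 starts after activities 1 through 1 complete.
Predecessor durations: [2]
ES = 2 = 2

2


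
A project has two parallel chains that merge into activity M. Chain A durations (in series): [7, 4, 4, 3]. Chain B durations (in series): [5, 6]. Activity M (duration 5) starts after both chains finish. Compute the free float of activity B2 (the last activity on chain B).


ES(B2) = sum of predecessors on chain B = 5
EF(B2) = ES + duration = 5 + 6 = 11
Successor of B2 is M. ES(M) = max(sum(A), sum(B)) = max(18, 11) = 18
Free float = ES(successor) - EF(current) = 18 - 11 = 7

7


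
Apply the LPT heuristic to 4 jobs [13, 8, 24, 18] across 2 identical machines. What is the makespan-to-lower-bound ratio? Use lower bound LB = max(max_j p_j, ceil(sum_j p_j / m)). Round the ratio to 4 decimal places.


LPT order: [24, 18, 13, 8]
Machine loads after assignment: [32, 31]
LPT makespan = 32
Lower bound = max(max_job, ceil(total/2)) = max(24, 32) = 32
Ratio = 32 / 32 = 1.0

1.0


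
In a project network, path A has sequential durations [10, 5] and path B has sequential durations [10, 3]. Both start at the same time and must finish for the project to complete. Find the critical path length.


Path A total = 10 + 5 = 15
Path B total = 10 + 3 = 13
Critical path = longest path = max(15, 13) = 15

15


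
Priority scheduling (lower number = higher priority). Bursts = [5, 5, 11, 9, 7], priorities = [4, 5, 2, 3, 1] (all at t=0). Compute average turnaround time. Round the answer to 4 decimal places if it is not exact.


Sort by priority (ascending = highest first):
Order: [(1, 7), (2, 11), (3, 9), (4, 5), (5, 5)]
Completion times:
  Priority 1, burst=7, C=7
  Priority 2, burst=11, C=18
  Priority 3, burst=9, C=27
  Priority 4, burst=5, C=32
  Priority 5, burst=5, C=37
Average turnaround = 121/5 = 24.2

24.2


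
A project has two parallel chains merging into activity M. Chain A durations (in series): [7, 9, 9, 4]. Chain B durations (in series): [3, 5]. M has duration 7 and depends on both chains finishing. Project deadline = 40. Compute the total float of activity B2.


Forward pass: ES(B2) = sum of predecessors on chain B = 3
EF = ES + duration = 3 + 5 = 8
Backward pass: LF(M) = deadline = 40; LS(M) = 40 - 7 = 33
LF(B2) = LS(M) - sum(successors on chain B) = 33 - 0 = 33
LS = LF - duration = 33 - 5 = 28
Total float = LS - ES = 28 - 3 = 25

25


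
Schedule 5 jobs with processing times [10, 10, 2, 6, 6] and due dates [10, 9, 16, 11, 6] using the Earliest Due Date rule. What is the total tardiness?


Sort by due date (EDD order): [(6, 6), (10, 9), (10, 10), (6, 11), (2, 16)]
Compute completion times and tardiness:
  Job 1: p=6, d=6, C=6, tardiness=max(0,6-6)=0
  Job 2: p=10, d=9, C=16, tardiness=max(0,16-9)=7
  Job 3: p=10, d=10, C=26, tardiness=max(0,26-10)=16
  Job 4: p=6, d=11, C=32, tardiness=max(0,32-11)=21
  Job 5: p=2, d=16, C=34, tardiness=max(0,34-16)=18
Total tardiness = 62

62


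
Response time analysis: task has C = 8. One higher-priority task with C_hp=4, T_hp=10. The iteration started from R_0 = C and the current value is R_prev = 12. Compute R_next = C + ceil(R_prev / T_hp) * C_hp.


R_next = C + ceil(R_prev / T_hp) * C_hp
ceil(12 / 10) = ceil(1.2) = 2
Interference = 2 * 4 = 8
R_next = 8 + 8 = 16

16


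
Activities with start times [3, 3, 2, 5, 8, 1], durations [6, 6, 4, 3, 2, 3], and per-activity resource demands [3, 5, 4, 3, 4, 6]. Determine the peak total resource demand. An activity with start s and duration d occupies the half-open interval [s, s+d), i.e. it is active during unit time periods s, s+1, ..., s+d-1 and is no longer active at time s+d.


Each activity i is active on [start_i, start_i + duration_i).
Compute total resource usage per time slot:
  t=0: active resources = [], total = 0
  t=1: active resources = [6], total = 6
  t=2: active resources = [4, 6], total = 10
  t=3: active resources = [3, 5, 4, 6], total = 18
  t=4: active resources = [3, 5, 4], total = 12
  t=5: active resources = [3, 5, 4, 3], total = 15
  t=6: active resources = [3, 5, 3], total = 11
  t=7: active resources = [3, 5, 3], total = 11
  t=8: active resources = [3, 5, 4], total = 12
  t=9: active resources = [4], total = 4
Peak resource demand = 18

18


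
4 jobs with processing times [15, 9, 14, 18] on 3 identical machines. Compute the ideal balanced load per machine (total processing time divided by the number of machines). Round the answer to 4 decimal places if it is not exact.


Total processing time = 15 + 9 + 14 + 18 = 56
Number of machines = 3
Ideal balanced load = 56 / 3 = 18.6667

18.6667


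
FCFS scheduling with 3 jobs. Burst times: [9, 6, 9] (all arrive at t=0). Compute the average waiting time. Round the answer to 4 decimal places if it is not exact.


FCFS order (as given): [9, 6, 9]
Waiting times:
  Job 1: wait = 0
  Job 2: wait = 9
  Job 3: wait = 15
Sum of waiting times = 24
Average waiting time = 24/3 = 8.0

8.0


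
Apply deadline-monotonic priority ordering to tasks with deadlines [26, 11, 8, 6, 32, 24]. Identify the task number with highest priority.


Sort tasks by relative deadline (ascending):
  Task 4: deadline = 6
  Task 3: deadline = 8
  Task 2: deadline = 11
  Task 6: deadline = 24
  Task 1: deadline = 26
  Task 5: deadline = 32
Priority order (highest first): [4, 3, 2, 6, 1, 5]
Highest priority task = 4

4


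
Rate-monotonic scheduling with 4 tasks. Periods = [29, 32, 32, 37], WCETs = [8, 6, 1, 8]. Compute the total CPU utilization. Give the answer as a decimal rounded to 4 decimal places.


Compute individual utilizations (exact fractions):
  Task 1: C/T = 8/29 (approx. 0.2759)
  Task 2: C/T = 6/32 = 3/16 (approx. 0.1875)
  Task 3: C/T = 1/32 (approx. 0.0313)
  Task 4: C/T = 8/37 (approx. 0.2162)
Total utilization U = 8/29 + 3/16 + 1/32 + 8/37 = 24407/34336
Rounded to 4 decimal places: U = 0.7108
RM (Liu & Layland) bound for 4 tasks = 0.756828; compare with U = 24407/34336 (approx. 0.710828)
U <= bound, so schedulable by RM sufficient condition.

0.7108


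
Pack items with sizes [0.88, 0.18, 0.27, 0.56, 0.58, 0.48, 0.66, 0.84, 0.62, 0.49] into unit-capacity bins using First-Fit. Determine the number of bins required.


Place items sequentially using First-Fit:
  Item 0.88 -> new Bin 1
  Item 0.18 -> new Bin 2
  Item 0.27 -> Bin 2 (now 0.45)
  Item 0.56 -> new Bin 3
  Item 0.58 -> new Bin 4
  Item 0.48 -> Bin 2 (now 0.93)
  Item 0.66 -> new Bin 5
  Item 0.84 -> new Bin 6
  Item 0.62 -> new Bin 7
  Item 0.49 -> new Bin 8
Total bins used = 8

8


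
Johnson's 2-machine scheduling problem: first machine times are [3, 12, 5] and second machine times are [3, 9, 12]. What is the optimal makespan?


Apply Johnson's rule:
  Group 1 (a <= b): [(1, 3, 3), (3, 5, 12)]
  Group 2 (a > b): [(2, 12, 9)]
Optimal job order: [1, 3, 2]
Schedule:
  Job 1: M1 done at 3, M2 done at 6
  Job 3: M1 done at 8, M2 done at 20
  Job 2: M1 done at 20, M2 done at 29
Makespan = 29

29


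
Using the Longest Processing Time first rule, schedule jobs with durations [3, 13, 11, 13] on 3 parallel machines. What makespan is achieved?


Sort jobs in decreasing order (LPT): [13, 13, 11, 3]
Assign each job to the least loaded machine:
  Machine 1: jobs [13], load = 13
  Machine 2: jobs [13], load = 13
  Machine 3: jobs [11, 3], load = 14
Makespan = max load = 14

14


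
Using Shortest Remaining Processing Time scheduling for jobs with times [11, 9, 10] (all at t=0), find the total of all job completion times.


Since all jobs arrive at t=0, SRPT equals SPT ordering.
SPT order: [9, 10, 11]
Completion times:
  Job 1: p=9, C=9
  Job 2: p=10, C=19
  Job 3: p=11, C=30
Total completion time = 9 + 19 + 30 = 58

58


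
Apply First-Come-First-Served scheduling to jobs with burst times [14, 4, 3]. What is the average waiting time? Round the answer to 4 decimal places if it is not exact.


FCFS order (as given): [14, 4, 3]
Waiting times:
  Job 1: wait = 0
  Job 2: wait = 14
  Job 3: wait = 18
Sum of waiting times = 32
Average waiting time = 32/3 = 10.6667

10.6667


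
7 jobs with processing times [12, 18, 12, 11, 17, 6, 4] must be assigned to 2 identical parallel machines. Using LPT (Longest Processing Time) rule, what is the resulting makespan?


Sort jobs in decreasing order (LPT): [18, 17, 12, 12, 11, 6, 4]
Assign each job to the least loaded machine:
  Machine 1: jobs [18, 12, 6, 4], load = 40
  Machine 2: jobs [17, 12, 11], load = 40
Makespan = max load = 40

40


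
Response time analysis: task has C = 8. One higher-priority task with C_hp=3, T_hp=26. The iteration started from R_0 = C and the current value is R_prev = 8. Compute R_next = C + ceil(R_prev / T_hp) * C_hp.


R_next = C + ceil(R_prev / T_hp) * C_hp
ceil(8 / 26) = ceil(0.3077) = 1
Interference = 1 * 3 = 3
R_next = 8 + 3 = 11

11


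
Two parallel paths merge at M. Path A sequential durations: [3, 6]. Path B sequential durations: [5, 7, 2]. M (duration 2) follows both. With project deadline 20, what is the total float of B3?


Forward pass: ES(B3) = sum of predecessors on chain B = 12
EF = ES + duration = 12 + 2 = 14
Backward pass: LF(M) = deadline = 20; LS(M) = 20 - 2 = 18
LF(B3) = LS(M) - sum(successors on chain B) = 18 - 0 = 18
LS = LF - duration = 18 - 2 = 16
Total float = LS - ES = 16 - 12 = 4

4


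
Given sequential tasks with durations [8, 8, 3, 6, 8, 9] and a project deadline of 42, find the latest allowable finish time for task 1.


LF(activity 1) = deadline - sum of successor durations
Successors: activities 2 through 6 with durations [8, 3, 6, 8, 9]
Sum of successor durations = 34
LF = 42 - 34 = 8

8


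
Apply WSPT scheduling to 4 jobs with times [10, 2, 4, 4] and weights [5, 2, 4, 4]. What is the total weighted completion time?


Compute p/w ratios and sort ascending (WSPT): [(2, 2), (4, 4), (4, 4), (10, 5)]
Compute weighted completion times:
  Job (p=2,w=2): C=2, w*C=2*2=4
  Job (p=4,w=4): C=6, w*C=4*6=24
  Job (p=4,w=4): C=10, w*C=4*10=40
  Job (p=10,w=5): C=20, w*C=5*20=100
Total weighted completion time = 168

168


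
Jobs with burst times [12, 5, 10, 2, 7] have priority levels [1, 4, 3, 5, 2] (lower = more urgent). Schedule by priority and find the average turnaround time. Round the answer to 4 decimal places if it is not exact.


Sort by priority (ascending = highest first):
Order: [(1, 12), (2, 7), (3, 10), (4, 5), (5, 2)]
Completion times:
  Priority 1, burst=12, C=12
  Priority 2, burst=7, C=19
  Priority 3, burst=10, C=29
  Priority 4, burst=5, C=34
  Priority 5, burst=2, C=36
Average turnaround = 130/5 = 26.0

26.0


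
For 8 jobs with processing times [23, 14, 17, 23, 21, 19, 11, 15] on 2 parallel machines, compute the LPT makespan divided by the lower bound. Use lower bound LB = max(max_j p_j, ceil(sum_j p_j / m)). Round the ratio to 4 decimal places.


LPT order: [23, 23, 21, 19, 17, 15, 14, 11]
Machine loads after assignment: [73, 70]
LPT makespan = 73
Lower bound = max(max_job, ceil(total/2)) = max(23, 72) = 72
Ratio = 73 / 72 = 1.0139

1.0139


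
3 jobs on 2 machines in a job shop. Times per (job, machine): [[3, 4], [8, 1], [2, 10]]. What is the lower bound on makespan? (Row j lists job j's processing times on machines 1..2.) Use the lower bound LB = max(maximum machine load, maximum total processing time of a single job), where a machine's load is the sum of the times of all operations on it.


Machine loads:
  Machine 1: 3 + 8 + 2 = 13
  Machine 2: 4 + 1 + 10 = 15
Max machine load = 15
Job totals:
  Job 1: 7
  Job 2: 9
  Job 3: 12
Max job total = 12
Lower bound = max(15, 12) = 15

15


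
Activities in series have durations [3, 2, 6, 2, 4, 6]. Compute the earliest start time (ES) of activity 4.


Activity 4 starts after activities 1 through 3 complete.
Predecessor durations: [3, 2, 6]
ES = 3 + 2 + 6 = 11

11


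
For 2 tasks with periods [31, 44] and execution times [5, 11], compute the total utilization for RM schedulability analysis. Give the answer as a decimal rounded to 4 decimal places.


Compute individual utilizations (exact fractions):
  Task 1: C/T = 5/31 (approx. 0.1613)
  Task 2: C/T = 11/44 = 1/4 (approx. 0.25)
Total utilization U = 5/31 + 1/4 = 51/124
Rounded to 4 decimal places: U = 0.4113
RM (Liu & Layland) bound for 2 tasks = 0.828427; compare with U = 51/124 (approx. 0.411290)
U <= bound, so schedulable by RM sufficient condition.

0.4113


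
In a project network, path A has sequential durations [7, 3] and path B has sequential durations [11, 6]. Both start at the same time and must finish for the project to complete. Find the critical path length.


Path A total = 7 + 3 = 10
Path B total = 11 + 6 = 17
Critical path = longest path = max(10, 17) = 17

17


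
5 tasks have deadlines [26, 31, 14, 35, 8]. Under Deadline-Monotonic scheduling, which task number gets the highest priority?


Sort tasks by relative deadline (ascending):
  Task 5: deadline = 8
  Task 3: deadline = 14
  Task 1: deadline = 26
  Task 2: deadline = 31
  Task 4: deadline = 35
Priority order (highest first): [5, 3, 1, 2, 4]
Highest priority task = 5

5


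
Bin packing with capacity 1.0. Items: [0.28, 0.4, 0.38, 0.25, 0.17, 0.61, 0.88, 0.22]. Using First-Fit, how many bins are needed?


Place items sequentially using First-Fit:
  Item 0.28 -> new Bin 1
  Item 0.4 -> Bin 1 (now 0.68)
  Item 0.38 -> new Bin 2
  Item 0.25 -> Bin 1 (now 0.93)
  Item 0.17 -> Bin 2 (now 0.55)
  Item 0.61 -> new Bin 3
  Item 0.88 -> new Bin 4
  Item 0.22 -> Bin 2 (now 0.77)
Total bins used = 4

4


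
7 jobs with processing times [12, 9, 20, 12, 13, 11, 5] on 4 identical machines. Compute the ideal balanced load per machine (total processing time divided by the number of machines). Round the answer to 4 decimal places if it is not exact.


Total processing time = 12 + 9 + 20 + 12 + 13 + 11 + 5 = 82
Number of machines = 4
Ideal balanced load = 82 / 4 = 20.5

20.5


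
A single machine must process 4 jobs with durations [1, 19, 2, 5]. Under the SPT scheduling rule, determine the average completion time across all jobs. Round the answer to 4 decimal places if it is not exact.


Sort jobs by processing time (SPT order): [1, 2, 5, 19]
Compute completion times sequentially:
  Job 1: processing = 1, completes at 1
  Job 2: processing = 2, completes at 3
  Job 3: processing = 5, completes at 8
  Job 4: processing = 19, completes at 27
Sum of completion times = 39
Average completion time = 39/4 = 9.75

9.75
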